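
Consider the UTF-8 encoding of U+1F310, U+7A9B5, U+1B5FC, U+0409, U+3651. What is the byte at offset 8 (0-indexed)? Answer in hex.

U+1F310 → 4-byte form F0 9F 8C 90 at offsets 0–3.
U+7A9B5 → 4-byte form F1 BA A6 B5 at offsets 4–7.
U+1B5FC → 4-byte form F0 9B 97 BC at offsets 8–11.
Offset 8 falls in char 3's range; it's byte 1 of F0 9B 97 BC = 0xF0.

0xF0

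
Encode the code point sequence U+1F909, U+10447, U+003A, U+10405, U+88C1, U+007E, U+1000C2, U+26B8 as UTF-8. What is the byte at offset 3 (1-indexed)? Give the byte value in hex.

1-indexed offset 3 is 0-indexed offset 2.
U+1F909 → 4-byte form F0 9F A4 89 at offsets 0–3.
Offset 2 falls in char 1's range; it's byte 3 of F0 9F A4 89 = 0xA4.

0xA4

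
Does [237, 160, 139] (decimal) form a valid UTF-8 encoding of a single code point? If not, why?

invalid (encodes a surrogate (U+D800–U+DFFF))

Structurally a 3-byte sequence; payload = 0xD80B.
But 0xD80B is in U+D800–U+DFFF, the surrogate range. Surrogates are not Unicode scalar values and are forbidden in UTF-8.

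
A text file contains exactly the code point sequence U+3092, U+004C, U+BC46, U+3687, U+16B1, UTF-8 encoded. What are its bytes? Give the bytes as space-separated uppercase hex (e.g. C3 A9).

E3 82 92 4C EB B1 86 E3 9A 87 E1 9A B1

U+3092: 3-byte form → E3 82 92.
U+004C: 1-byte form → 4C.
U+BC46: 3-byte form → EB B1 86.
U+3687: 3-byte form → E3 9A 87.
U+16B1: 3-byte form → E1 9A B1.
Concatenated (13 bytes): E3 82 92 4C EB B1 86 E3 9A 87 E1 9A B1.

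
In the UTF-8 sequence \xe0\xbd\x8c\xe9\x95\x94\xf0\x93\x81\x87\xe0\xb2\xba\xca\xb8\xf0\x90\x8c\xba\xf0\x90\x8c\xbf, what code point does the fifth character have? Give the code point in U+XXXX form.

U+02B8

Offset 0: leading byte 0xE0 = 11100000 → 3-byte char #1 = E0 BD 8C.
Offset 3: leading byte 0xE9 = 11101001 → 3-byte char #2 = E9 95 94.
Offset 6: leading byte 0xF0 = 11110000 → 4-byte char #3 = F0 93 81 87.
Offset 10: leading byte 0xE0 = 11100000 → 3-byte char #4 = E0 B2 BA.
Offset 13: leading byte 0xCA = 11001010 → 2-byte char #5 = CA B8.
Leading byte 0xCA = 11001010 matches 110xxxxx → 2-byte sequence.
Byte 1: 0xCA = 11001010, payload 01010 (5 bits).
Byte 2: 0xB8 = 10111000 (10xxxxxx ✓), payload 111000.
Concatenate: 01010111000 = 0x2B8 (11 bits → U+02B8).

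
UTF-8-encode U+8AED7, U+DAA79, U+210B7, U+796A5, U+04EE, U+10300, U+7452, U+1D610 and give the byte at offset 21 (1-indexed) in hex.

0x8C

1-indexed offset 21 is 0-indexed offset 20.
U+8AED7 → 4-byte form F2 8A BB 97 at offsets 0–3.
U+DAA79 → 4-byte form F3 9A A9 B9 at offsets 4–7.
U+210B7 → 4-byte form F0 A1 82 B7 at offsets 8–11.
U+796A5 → 4-byte form F1 B9 9A A5 at offsets 12–15.
U+04EE → 2-byte form D3 AE at offsets 16–17.
U+10300 → 4-byte form F0 90 8C 80 at offsets 18–21.
Offset 20 falls in char 6's range; it's byte 3 of F0 90 8C 80 = 0x8C.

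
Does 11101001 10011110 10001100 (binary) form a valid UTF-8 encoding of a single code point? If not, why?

valid

Leading byte 0xE9 = 11101001 → 3-byte form.
Continuation bytes 0x9E=10011110, 0x8C=10001100 all match 10xxxxxx.
Decoded value 0x978C is ≥ 0x800 (shortest form) and not a surrogate.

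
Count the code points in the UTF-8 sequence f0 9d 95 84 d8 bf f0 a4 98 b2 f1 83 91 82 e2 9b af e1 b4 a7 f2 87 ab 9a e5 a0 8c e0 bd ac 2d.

10

Byte at offset 0: 0xF0 = 11110000 → 4-byte char (#1). Advance 4.
Byte at offset 4: 0xD8 = 11011000 → 2-byte char (#2). Advance 2.
Byte at offset 6: 0xF0 = 11110000 → 4-byte char (#3). Advance 4.
Byte at offset 10: 0xF1 = 11110001 → 4-byte char (#4). Advance 4.
Byte at offset 14: 0xE2 = 11100010 → 3-byte char (#5). Advance 3.
Byte at offset 17: 0xE1 = 11100001 → 3-byte char (#6). Advance 3.
Byte at offset 20: 0xF2 = 11110010 → 4-byte char (#7). Advance 4.
Byte at offset 24: 0xE5 = 11100101 → 3-byte char (#8). Advance 3.
Byte at offset 27: 0xE0 = 11100000 → 3-byte char (#9). Advance 3.
Byte at offset 30: 0x2D = 00101101 → 1-byte char (#10). Advance 1.
Reached end at offset 31 after 10 code points.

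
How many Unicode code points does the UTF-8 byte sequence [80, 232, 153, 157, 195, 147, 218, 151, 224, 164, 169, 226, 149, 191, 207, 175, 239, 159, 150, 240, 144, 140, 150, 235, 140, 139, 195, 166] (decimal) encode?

11

Byte at offset 0: 0x50 = 01010000 → 1-byte char (#1). Advance 1.
Byte at offset 1: 0xE8 = 11101000 → 3-byte char (#2). Advance 3.
Byte at offset 4: 0xC3 = 11000011 → 2-byte char (#3). Advance 2.
Byte at offset 6: 0xDA = 11011010 → 2-byte char (#4). Advance 2.
Byte at offset 8: 0xE0 = 11100000 → 3-byte char (#5). Advance 3.
Byte at offset 11: 0xE2 = 11100010 → 3-byte char (#6). Advance 3.
Byte at offset 14: 0xCF = 11001111 → 2-byte char (#7). Advance 2.
Byte at offset 16: 0xEF = 11101111 → 3-byte char (#8). Advance 3.
Byte at offset 19: 0xF0 = 11110000 → 4-byte char (#9). Advance 4.
Byte at offset 23: 0xEB = 11101011 → 3-byte char (#10). Advance 3.
Byte at offset 26: 0xC3 = 11000011 → 2-byte char (#11). Advance 2.
Reached end at offset 28 after 11 code points.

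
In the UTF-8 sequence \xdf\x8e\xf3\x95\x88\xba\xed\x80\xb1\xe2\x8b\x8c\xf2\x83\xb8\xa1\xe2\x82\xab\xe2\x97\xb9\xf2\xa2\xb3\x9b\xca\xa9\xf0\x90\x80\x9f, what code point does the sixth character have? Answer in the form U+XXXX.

U+20AB

Offset 0: leading byte 0xDF = 11011111 → 2-byte char #1 = DF 8E.
Offset 2: leading byte 0xF3 = 11110011 → 4-byte char #2 = F3 95 88 BA.
Offset 6: leading byte 0xED = 11101101 → 3-byte char #3 = ED 80 B1.
Offset 9: leading byte 0xE2 = 11100010 → 3-byte char #4 = E2 8B 8C.
Offset 12: leading byte 0xF2 = 11110010 → 4-byte char #5 = F2 83 B8 A1.
Offset 16: leading byte 0xE2 = 11100010 → 3-byte char #6 = E2 82 AB.
Leading byte 0xE2 = 11100010 matches 1110xxxx → 3-byte sequence.
Byte 1: 0xE2 = 11100010, payload 0010 (4 bits).
Byte 2: 0x82 = 10000010 (10xxxxxx ✓), payload 000010.
Byte 3: 0xAB = 10101011 (10xxxxxx ✓), payload 101011.
Concatenate: 0010000010101011 = 0x20AB (16 bits → U+20AB).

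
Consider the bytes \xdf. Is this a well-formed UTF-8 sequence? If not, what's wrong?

Leading byte 0xDF = 11011111 → 2-byte form, but only 1 byte is present.

invalid (sequence truncated)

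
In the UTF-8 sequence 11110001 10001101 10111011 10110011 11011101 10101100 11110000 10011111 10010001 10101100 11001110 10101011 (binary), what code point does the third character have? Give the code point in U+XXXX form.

Offset 0: leading byte 0xF1 = 11110001 → 4-byte char #1 = F1 8D BB B3.
Offset 4: leading byte 0xDD = 11011101 → 2-byte char #2 = DD AC.
Offset 6: leading byte 0xF0 = 11110000 → 4-byte char #3 = F0 9F 91 AC.
Leading byte 0xF0 = 11110000 matches 11110xxx → 4-byte sequence.
Byte 1: 0xF0 = 11110000, payload 000 (3 bits).
Byte 2: 0x9F = 10011111 (10xxxxxx ✓), payload 011111.
Byte 3: 0x91 = 10010001 (10xxxxxx ✓), payload 010001.
Byte 4: 0xAC = 10101100 (10xxxxxx ✓), payload 101100.
Concatenate: 000011111010001101100 = 0x1F46C (21 bits → U+1F46C).

U+1F46C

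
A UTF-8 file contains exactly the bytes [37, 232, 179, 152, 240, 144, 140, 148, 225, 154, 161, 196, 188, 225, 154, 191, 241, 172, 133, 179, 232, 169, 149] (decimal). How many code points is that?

8

Byte at offset 0: 0x25 = 00100101 → 1-byte char (#1). Advance 1.
Byte at offset 1: 0xE8 = 11101000 → 3-byte char (#2). Advance 3.
Byte at offset 4: 0xF0 = 11110000 → 4-byte char (#3). Advance 4.
Byte at offset 8: 0xE1 = 11100001 → 3-byte char (#4). Advance 3.
Byte at offset 11: 0xC4 = 11000100 → 2-byte char (#5). Advance 2.
Byte at offset 13: 0xE1 = 11100001 → 3-byte char (#6). Advance 3.
Byte at offset 16: 0xF1 = 11110001 → 4-byte char (#7). Advance 4.
Byte at offset 20: 0xE8 = 11101000 → 3-byte char (#8). Advance 3.
Reached end at offset 23 after 8 code points.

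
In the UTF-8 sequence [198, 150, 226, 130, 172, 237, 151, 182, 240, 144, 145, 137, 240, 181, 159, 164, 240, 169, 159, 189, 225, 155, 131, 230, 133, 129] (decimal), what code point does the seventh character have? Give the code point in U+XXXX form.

Offset 0: leading byte 0xC6 = 11000110 → 2-byte char #1 = C6 96.
Offset 2: leading byte 0xE2 = 11100010 → 3-byte char #2 = E2 82 AC.
Offset 5: leading byte 0xED = 11101101 → 3-byte char #3 = ED 97 B6.
Offset 8: leading byte 0xF0 = 11110000 → 4-byte char #4 = F0 90 91 89.
Offset 12: leading byte 0xF0 = 11110000 → 4-byte char #5 = F0 B5 9F A4.
Offset 16: leading byte 0xF0 = 11110000 → 4-byte char #6 = F0 A9 9F BD.
Offset 20: leading byte 0xE1 = 11100001 → 3-byte char #7 = E1 9B 83.
Leading byte 0xE1 = 11100001 matches 1110xxxx → 3-byte sequence.
Byte 1: 0xE1 = 11100001, payload 0001 (4 bits).
Byte 2: 0x9B = 10011011 (10xxxxxx ✓), payload 011011.
Byte 3: 0x83 = 10000011 (10xxxxxx ✓), payload 000011.
Concatenate: 0001011011000011 = 0x16C3 (16 bits → U+16C3).

U+16C3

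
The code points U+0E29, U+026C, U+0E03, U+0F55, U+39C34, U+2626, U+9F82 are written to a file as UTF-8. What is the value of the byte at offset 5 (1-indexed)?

0xAC

1-indexed offset 5 is 0-indexed offset 4.
U+0E29 → 3-byte form E0 B8 A9 at offsets 0–2.
U+026C → 2-byte form C9 AC at offsets 3–4.
Offset 4 falls in char 2's range; it's byte 2 of C9 AC = 0xAC.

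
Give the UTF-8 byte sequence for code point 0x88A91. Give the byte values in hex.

F2 88 AA 91

U+88A91 = 0x88A91 = 559761 decimal. In range U+10000–U+10FFFF → 4-byte form: 11110xxx 10xxxxxx 10xxxxxx 10xxxxxx.
Binary (21 bits): 010001000101010010001.
Split 3+6+6+6: 010 | 001000 | 101010 | 010001.
Byte 1: 11110010 = 0xF2.
Byte 2: 10001000 = 0x88.
Byte 3: 10101010 = 0xAA.
Byte 4: 10010001 = 0x91.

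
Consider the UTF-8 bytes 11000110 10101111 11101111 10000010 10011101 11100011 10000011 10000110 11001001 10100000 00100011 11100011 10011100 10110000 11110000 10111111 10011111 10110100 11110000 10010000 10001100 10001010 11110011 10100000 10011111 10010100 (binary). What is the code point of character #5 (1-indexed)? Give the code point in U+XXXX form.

U+0023

Offset 0: leading byte 0xC6 = 11000110 → 2-byte char #1 = C6 AF.
Offset 2: leading byte 0xEF = 11101111 → 3-byte char #2 = EF 82 9D.
Offset 5: leading byte 0xE3 = 11100011 → 3-byte char #3 = E3 83 86.
Offset 8: leading byte 0xC9 = 11001001 → 2-byte char #4 = C9 A0.
Offset 10: leading byte 0x23 = 00100011 → 1-byte char #5 = 23.
Leading byte 0x23 = 00100011 matches 0xxxxxxx → 1-byte sequence.
Byte 1: 0x23 = 00100011, payload 0100011 (7 bits).
Concatenate: 0100011 = 0x23 (7 bits → U+0023).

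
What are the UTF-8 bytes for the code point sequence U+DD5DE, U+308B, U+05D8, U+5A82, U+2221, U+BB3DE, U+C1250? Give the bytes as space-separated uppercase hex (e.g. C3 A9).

U+DD5DE: 4-byte form → F3 9D 97 9E.
U+308B: 3-byte form → E3 82 8B.
U+05D8: 2-byte form → D7 98.
U+5A82: 3-byte form → E5 AA 82.
U+2221: 3-byte form → E2 88 A1.
U+BB3DE: 4-byte form → F2 BB 8F 9E.
U+C1250: 4-byte form → F3 81 89 90.
Concatenated (23 bytes): F3 9D 97 9E E3 82 8B D7 98 E5 AA 82 E2 88 A1 F2 BB 8F 9E F3 81 89 90.

F3 9D 97 9E E3 82 8B D7 98 E5 AA 82 E2 88 A1 F2 BB 8F 9E F3 81 89 90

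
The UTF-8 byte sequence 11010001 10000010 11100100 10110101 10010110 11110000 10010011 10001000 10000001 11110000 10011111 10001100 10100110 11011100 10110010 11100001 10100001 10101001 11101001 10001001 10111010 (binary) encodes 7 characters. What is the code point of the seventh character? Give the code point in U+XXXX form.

U+927A

Offset 0: leading byte 0xD1 = 11010001 → 2-byte char #1 = D1 82.
Offset 2: leading byte 0xE4 = 11100100 → 3-byte char #2 = E4 B5 96.
Offset 5: leading byte 0xF0 = 11110000 → 4-byte char #3 = F0 93 88 81.
Offset 9: leading byte 0xF0 = 11110000 → 4-byte char #4 = F0 9F 8C A6.
Offset 13: leading byte 0xDC = 11011100 → 2-byte char #5 = DC B2.
Offset 15: leading byte 0xE1 = 11100001 → 3-byte char #6 = E1 A1 A9.
Offset 18: leading byte 0xE9 = 11101001 → 3-byte char #7 = E9 89 BA.
Leading byte 0xE9 = 11101001 matches 1110xxxx → 3-byte sequence.
Byte 1: 0xE9 = 11101001, payload 1001 (4 bits).
Byte 2: 0x89 = 10001001 (10xxxxxx ✓), payload 001001.
Byte 3: 0xBA = 10111010 (10xxxxxx ✓), payload 111010.
Concatenate: 1001001001111010 = 0x927A (16 bits → U+927A).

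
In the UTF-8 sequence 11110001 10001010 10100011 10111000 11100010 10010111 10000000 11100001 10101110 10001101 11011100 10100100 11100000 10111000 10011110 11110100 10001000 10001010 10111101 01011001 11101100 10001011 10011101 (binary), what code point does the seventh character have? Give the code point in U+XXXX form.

Offset 0: leading byte 0xF1 = 11110001 → 4-byte char #1 = F1 8A A3 B8.
Offset 4: leading byte 0xE2 = 11100010 → 3-byte char #2 = E2 97 80.
Offset 7: leading byte 0xE1 = 11100001 → 3-byte char #3 = E1 AE 8D.
Offset 10: leading byte 0xDC = 11011100 → 2-byte char #4 = DC A4.
Offset 12: leading byte 0xE0 = 11100000 → 3-byte char #5 = E0 B8 9E.
Offset 15: leading byte 0xF4 = 11110100 → 4-byte char #6 = F4 88 8A BD.
Offset 19: leading byte 0x59 = 01011001 → 1-byte char #7 = 59.
Leading byte 0x59 = 01011001 matches 0xxxxxxx → 1-byte sequence.
Byte 1: 0x59 = 01011001, payload 1011001 (7 bits).
Concatenate: 1011001 = 0x59 (7 bits → U+0059).

U+0059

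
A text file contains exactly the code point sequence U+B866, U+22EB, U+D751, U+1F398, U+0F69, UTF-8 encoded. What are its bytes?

EB A1 A6 E2 8B AB ED 9D 91 F0 9F 8E 98 E0 BD A9

U+B866: 3-byte form → EB A1 A6.
U+22EB: 3-byte form → E2 8B AB.
U+D751: 3-byte form → ED 9D 91.
U+1F398: 4-byte form → F0 9F 8E 98.
U+0F69: 3-byte form → E0 BD A9.
Concatenated (16 bytes): EB A1 A6 E2 8B AB ED 9D 91 F0 9F 8E 98 E0 BD A9.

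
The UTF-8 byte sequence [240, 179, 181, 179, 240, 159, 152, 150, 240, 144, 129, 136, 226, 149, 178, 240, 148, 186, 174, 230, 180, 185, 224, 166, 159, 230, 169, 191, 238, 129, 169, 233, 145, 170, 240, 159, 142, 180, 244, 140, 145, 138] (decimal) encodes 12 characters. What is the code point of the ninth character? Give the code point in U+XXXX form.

Offset 0: leading byte 0xF0 = 11110000 → 4-byte char #1 = F0 B3 B5 B3.
Offset 4: leading byte 0xF0 = 11110000 → 4-byte char #2 = F0 9F 98 96.
Offset 8: leading byte 0xF0 = 11110000 → 4-byte char #3 = F0 90 81 88.
Offset 12: leading byte 0xE2 = 11100010 → 3-byte char #4 = E2 95 B2.
Offset 15: leading byte 0xF0 = 11110000 → 4-byte char #5 = F0 94 BA AE.
Offset 19: leading byte 0xE6 = 11100110 → 3-byte char #6 = E6 B4 B9.
Offset 22: leading byte 0xE0 = 11100000 → 3-byte char #7 = E0 A6 9F.
Offset 25: leading byte 0xE6 = 11100110 → 3-byte char #8 = E6 A9 BF.
Offset 28: leading byte 0xEE = 11101110 → 3-byte char #9 = EE 81 A9.
Leading byte 0xEE = 11101110 matches 1110xxxx → 3-byte sequence.
Byte 1: 0xEE = 11101110, payload 1110 (4 bits).
Byte 2: 0x81 = 10000001 (10xxxxxx ✓), payload 000001.
Byte 3: 0xA9 = 10101001 (10xxxxxx ✓), payload 101001.
Concatenate: 1110000001101001 = 0xE069 (16 bits → U+E069).

U+E069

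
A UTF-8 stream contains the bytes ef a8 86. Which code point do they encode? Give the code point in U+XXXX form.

Leading byte 0xEF = 11101111 matches 1110xxxx → 3-byte sequence.
Byte 1: 0xEF = 11101111, payload 1111 (4 bits).
Byte 2: 0xA8 = 10101000 (10xxxxxx ✓), payload 101000.
Byte 3: 0x86 = 10000110 (10xxxxxx ✓), payload 000110.
Concatenate: 1111101000000110 = 0xFA06 (16 bits → U+FA06).

U+FA06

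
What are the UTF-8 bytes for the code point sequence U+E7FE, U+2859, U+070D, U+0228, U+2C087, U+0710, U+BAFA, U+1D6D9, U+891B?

EE 9F BE E2 A1 99 DC 8D C8 A8 F0 AC 82 87 DC 90 EB AB BA F0 9D 9B 99 E8 A4 9B

U+E7FE: 3-byte form → EE 9F BE.
U+2859: 3-byte form → E2 A1 99.
U+070D: 2-byte form → DC 8D.
U+0228: 2-byte form → C8 A8.
U+2C087: 4-byte form → F0 AC 82 87.
U+0710: 2-byte form → DC 90.
U+BAFA: 3-byte form → EB AB BA.
U+1D6D9: 4-byte form → F0 9D 9B 99.
U+891B: 3-byte form → E8 A4 9B.
Concatenated (26 bytes): EE 9F BE E2 A1 99 DC 8D C8 A8 F0 AC 82 87 DC 90 EB AB BA F0 9D 9B 99 E8 A4 9B.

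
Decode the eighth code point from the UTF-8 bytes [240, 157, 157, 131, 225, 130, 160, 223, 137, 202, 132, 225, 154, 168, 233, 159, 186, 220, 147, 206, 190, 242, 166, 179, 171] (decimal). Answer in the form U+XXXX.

U+03BE

Offset 0: leading byte 0xF0 = 11110000 → 4-byte char #1 = F0 9D 9D 83.
Offset 4: leading byte 0xE1 = 11100001 → 3-byte char #2 = E1 82 A0.
Offset 7: leading byte 0xDF = 11011111 → 2-byte char #3 = DF 89.
Offset 9: leading byte 0xCA = 11001010 → 2-byte char #4 = CA 84.
Offset 11: leading byte 0xE1 = 11100001 → 3-byte char #5 = E1 9A A8.
Offset 14: leading byte 0xE9 = 11101001 → 3-byte char #6 = E9 9F BA.
Offset 17: leading byte 0xDC = 11011100 → 2-byte char #7 = DC 93.
Offset 19: leading byte 0xCE = 11001110 → 2-byte char #8 = CE BE.
Leading byte 0xCE = 11001110 matches 110xxxxx → 2-byte sequence.
Byte 1: 0xCE = 11001110, payload 01110 (5 bits).
Byte 2: 0xBE = 10111110 (10xxxxxx ✓), payload 111110.
Concatenate: 01110111110 = 0x3BE (11 bits → U+03BE).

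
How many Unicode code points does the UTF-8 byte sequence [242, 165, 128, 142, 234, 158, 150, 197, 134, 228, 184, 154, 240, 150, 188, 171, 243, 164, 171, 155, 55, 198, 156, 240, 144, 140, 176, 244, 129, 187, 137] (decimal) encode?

10

Byte at offset 0: 0xF2 = 11110010 → 4-byte char (#1). Advance 4.
Byte at offset 4: 0xEA = 11101010 → 3-byte char (#2). Advance 3.
Byte at offset 7: 0xC5 = 11000101 → 2-byte char (#3). Advance 2.
Byte at offset 9: 0xE4 = 11100100 → 3-byte char (#4). Advance 3.
Byte at offset 12: 0xF0 = 11110000 → 4-byte char (#5). Advance 4.
Byte at offset 16: 0xF3 = 11110011 → 4-byte char (#6). Advance 4.
Byte at offset 20: 0x37 = 00110111 → 1-byte char (#7). Advance 1.
Byte at offset 21: 0xC6 = 11000110 → 2-byte char (#8). Advance 2.
Byte at offset 23: 0xF0 = 11110000 → 4-byte char (#9). Advance 4.
Byte at offset 27: 0xF4 = 11110100 → 4-byte char (#10). Advance 4.
Reached end at offset 31 after 10 code points.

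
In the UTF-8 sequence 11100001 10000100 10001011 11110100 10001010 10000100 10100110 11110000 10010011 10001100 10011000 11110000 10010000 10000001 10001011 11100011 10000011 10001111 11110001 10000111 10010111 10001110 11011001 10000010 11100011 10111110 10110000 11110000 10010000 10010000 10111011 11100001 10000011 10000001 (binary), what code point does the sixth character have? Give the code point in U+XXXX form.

Offset 0: leading byte 0xE1 = 11100001 → 3-byte char #1 = E1 84 8B.
Offset 3: leading byte 0xF4 = 11110100 → 4-byte char #2 = F4 8A 84 A6.
Offset 7: leading byte 0xF0 = 11110000 → 4-byte char #3 = F0 93 8C 98.
Offset 11: leading byte 0xF0 = 11110000 → 4-byte char #4 = F0 90 81 8B.
Offset 15: leading byte 0xE3 = 11100011 → 3-byte char #5 = E3 83 8F.
Offset 18: leading byte 0xF1 = 11110001 → 4-byte char #6 = F1 87 97 8E.
Leading byte 0xF1 = 11110001 matches 11110xxx → 4-byte sequence.
Byte 1: 0xF1 = 11110001, payload 001 (3 bits).
Byte 2: 0x87 = 10000111 (10xxxxxx ✓), payload 000111.
Byte 3: 0x97 = 10010111 (10xxxxxx ✓), payload 010111.
Byte 4: 0x8E = 10001110 (10xxxxxx ✓), payload 001110.
Concatenate: 001000111010111001110 = 0x475CE (21 bits → U+475CE).

U+475CE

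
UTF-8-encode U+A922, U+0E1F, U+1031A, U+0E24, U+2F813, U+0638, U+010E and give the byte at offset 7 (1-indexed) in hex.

0xF0

1-indexed offset 7 is 0-indexed offset 6.
U+A922 → 3-byte form EA A4 A2 at offsets 0–2.
U+0E1F → 3-byte form E0 B8 9F at offsets 3–5.
U+1031A → 4-byte form F0 90 8C 9A at offsets 6–9.
Offset 6 falls in char 3's range; it's byte 1 of F0 90 8C 9A = 0xF0.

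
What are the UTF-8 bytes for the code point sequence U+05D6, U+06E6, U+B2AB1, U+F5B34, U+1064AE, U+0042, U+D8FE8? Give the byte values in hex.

U+05D6: 2-byte form → D7 96.
U+06E6: 2-byte form → DB A6.
U+B2AB1: 4-byte form → F2 B2 AA B1.
U+F5B34: 4-byte form → F3 B5 AC B4.
U+1064AE: 4-byte form → F4 86 92 AE.
U+0042: 1-byte form → 42.
U+D8FE8: 4-byte form → F3 98 BF A8.
Concatenated (21 bytes): D7 96 DB A6 F2 B2 AA B1 F3 B5 AC B4 F4 86 92 AE 42 F3 98 BF A8.

D7 96 DB A6 F2 B2 AA B1 F3 B5 AC B4 F4 86 92 AE 42 F3 98 BF A8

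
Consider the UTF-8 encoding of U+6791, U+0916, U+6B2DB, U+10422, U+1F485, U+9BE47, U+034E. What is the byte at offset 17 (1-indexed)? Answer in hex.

0x92

1-indexed offset 17 is 0-indexed offset 16.
U+6791 → 3-byte form E6 9E 91 at offsets 0–2.
U+0916 → 3-byte form E0 A4 96 at offsets 3–5.
U+6B2DB → 4-byte form F1 AB 8B 9B at offsets 6–9.
U+10422 → 4-byte form F0 90 90 A2 at offsets 10–13.
U+1F485 → 4-byte form F0 9F 92 85 at offsets 14–17.
Offset 16 falls in char 5's range; it's byte 3 of F0 9F 92 85 = 0x92.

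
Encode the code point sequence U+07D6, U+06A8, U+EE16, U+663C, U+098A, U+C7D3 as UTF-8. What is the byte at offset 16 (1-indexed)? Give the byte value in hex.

1-indexed offset 16 is 0-indexed offset 15.
U+07D6 → 2-byte form DF 96 at offsets 0–1.
U+06A8 → 2-byte form DA A8 at offsets 2–3.
U+EE16 → 3-byte form EE B8 96 at offsets 4–6.
U+663C → 3-byte form E6 98 BC at offsets 7–9.
U+098A → 3-byte form E0 A6 8A at offsets 10–12.
U+C7D3 → 3-byte form EC 9F 93 at offsets 13–15.
Offset 15 falls in char 6's range; it's byte 3 of EC 9F 93 = 0x93.

0x93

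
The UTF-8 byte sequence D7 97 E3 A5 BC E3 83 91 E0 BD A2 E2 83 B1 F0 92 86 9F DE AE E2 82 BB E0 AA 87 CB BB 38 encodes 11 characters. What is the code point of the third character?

Offset 0: leading byte 0xD7 = 11010111 → 2-byte char #1 = D7 97.
Offset 2: leading byte 0xE3 = 11100011 → 3-byte char #2 = E3 A5 BC.
Offset 5: leading byte 0xE3 = 11100011 → 3-byte char #3 = E3 83 91.
Leading byte 0xE3 = 11100011 matches 1110xxxx → 3-byte sequence.
Byte 1: 0xE3 = 11100011, payload 0011 (4 bits).
Byte 2: 0x83 = 10000011 (10xxxxxx ✓), payload 000011.
Byte 3: 0x91 = 10010001 (10xxxxxx ✓), payload 010001.
Concatenate: 0011000011010001 = 0x30D1 (16 bits → U+30D1).

U+30D1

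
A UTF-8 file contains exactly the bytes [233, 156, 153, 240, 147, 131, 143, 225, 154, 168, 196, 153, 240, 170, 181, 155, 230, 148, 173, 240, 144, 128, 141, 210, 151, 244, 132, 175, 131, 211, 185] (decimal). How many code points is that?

10

Byte at offset 0: 0xE9 = 11101001 → 3-byte char (#1). Advance 3.
Byte at offset 3: 0xF0 = 11110000 → 4-byte char (#2). Advance 4.
Byte at offset 7: 0xE1 = 11100001 → 3-byte char (#3). Advance 3.
Byte at offset 10: 0xC4 = 11000100 → 2-byte char (#4). Advance 2.
Byte at offset 12: 0xF0 = 11110000 → 4-byte char (#5). Advance 4.
Byte at offset 16: 0xE6 = 11100110 → 3-byte char (#6). Advance 3.
Byte at offset 19: 0xF0 = 11110000 → 4-byte char (#7). Advance 4.
Byte at offset 23: 0xD2 = 11010010 → 2-byte char (#8). Advance 2.
Byte at offset 25: 0xF4 = 11110100 → 4-byte char (#9). Advance 4.
Byte at offset 29: 0xD3 = 11010011 → 2-byte char (#10). Advance 2.
Reached end at offset 31 after 10 code points.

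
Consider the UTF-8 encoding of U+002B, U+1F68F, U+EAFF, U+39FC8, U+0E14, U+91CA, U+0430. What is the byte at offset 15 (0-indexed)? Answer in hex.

U+002B → 1-byte form 2B at offsets 0–0.
U+1F68F → 4-byte form F0 9F 9A 8F at offsets 1–4.
U+EAFF → 3-byte form EE AB BF at offsets 5–7.
U+39FC8 → 4-byte form F0 B9 BF 88 at offsets 8–11.
U+0E14 → 3-byte form E0 B8 94 at offsets 12–14.
U+91CA → 3-byte form E9 87 8A at offsets 15–17.
Offset 15 falls in char 6's range; it's byte 1 of E9 87 8A = 0xE9.

0xE9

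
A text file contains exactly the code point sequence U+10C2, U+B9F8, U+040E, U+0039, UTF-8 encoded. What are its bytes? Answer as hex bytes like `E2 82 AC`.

E1 83 82 EB A7 B8 D0 8E 39

U+10C2: 3-byte form → E1 83 82.
U+B9F8: 3-byte form → EB A7 B8.
U+040E: 2-byte form → D0 8E.
U+0039: 1-byte form → 39.
Concatenated (9 bytes): E1 83 82 EB A7 B8 D0 8E 39.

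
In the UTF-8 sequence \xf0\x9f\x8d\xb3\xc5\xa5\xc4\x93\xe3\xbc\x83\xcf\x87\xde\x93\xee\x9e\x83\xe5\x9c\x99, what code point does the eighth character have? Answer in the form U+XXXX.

Offset 0: leading byte 0xF0 = 11110000 → 4-byte char #1 = F0 9F 8D B3.
Offset 4: leading byte 0xC5 = 11000101 → 2-byte char #2 = C5 A5.
Offset 6: leading byte 0xC4 = 11000100 → 2-byte char #3 = C4 93.
Offset 8: leading byte 0xE3 = 11100011 → 3-byte char #4 = E3 BC 83.
Offset 11: leading byte 0xCF = 11001111 → 2-byte char #5 = CF 87.
Offset 13: leading byte 0xDE = 11011110 → 2-byte char #6 = DE 93.
Offset 15: leading byte 0xEE = 11101110 → 3-byte char #7 = EE 9E 83.
Offset 18: leading byte 0xE5 = 11100101 → 3-byte char #8 = E5 9C 99.
Leading byte 0xE5 = 11100101 matches 1110xxxx → 3-byte sequence.
Byte 1: 0xE5 = 11100101, payload 0101 (4 bits).
Byte 2: 0x9C = 10011100 (10xxxxxx ✓), payload 011100.
Byte 3: 0x99 = 10011001 (10xxxxxx ✓), payload 011001.
Concatenate: 0101011100011001 = 0x5719 (16 bits → U+5719).

U+5719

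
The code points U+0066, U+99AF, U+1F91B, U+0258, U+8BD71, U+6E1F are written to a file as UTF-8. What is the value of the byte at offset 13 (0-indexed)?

U+0066 → 1-byte form 66 at offsets 0–0.
U+99AF → 3-byte form E9 A6 AF at offsets 1–3.
U+1F91B → 4-byte form F0 9F A4 9B at offsets 4–7.
U+0258 → 2-byte form C9 98 at offsets 8–9.
U+8BD71 → 4-byte form F2 8B B5 B1 at offsets 10–13.
Offset 13 falls in char 5's range; it's byte 4 of F2 8B B5 B1 = 0xB1.

0xB1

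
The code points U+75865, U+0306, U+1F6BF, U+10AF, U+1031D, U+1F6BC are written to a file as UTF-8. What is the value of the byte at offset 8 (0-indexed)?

0x9A

U+75865 → 4-byte form F1 B5 A1 A5 at offsets 0–3.
U+0306 → 2-byte form CC 86 at offsets 4–5.
U+1F6BF → 4-byte form F0 9F 9A BF at offsets 6–9.
Offset 8 falls in char 3's range; it's byte 3 of F0 9F 9A BF = 0x9A.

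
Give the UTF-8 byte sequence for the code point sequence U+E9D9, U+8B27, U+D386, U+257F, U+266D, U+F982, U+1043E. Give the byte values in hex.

EE A7 99 E8 AC A7 ED 8E 86 E2 95 BF E2 99 AD EF A6 82 F0 90 90 BE

U+E9D9: 3-byte form → EE A7 99.
U+8B27: 3-byte form → E8 AC A7.
U+D386: 3-byte form → ED 8E 86.
U+257F: 3-byte form → E2 95 BF.
U+266D: 3-byte form → E2 99 AD.
U+F982: 3-byte form → EF A6 82.
U+1043E: 4-byte form → F0 90 90 BE.
Concatenated (22 bytes): EE A7 99 E8 AC A7 ED 8E 86 E2 95 BF E2 99 AD EF A6 82 F0 90 90 BE.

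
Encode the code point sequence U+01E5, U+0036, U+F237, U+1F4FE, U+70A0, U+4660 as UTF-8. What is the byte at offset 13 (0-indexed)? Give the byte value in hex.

U+01E5 → 2-byte form C7 A5 at offsets 0–1.
U+0036 → 1-byte form 36 at offsets 2–2.
U+F237 → 3-byte form EF 88 B7 at offsets 3–5.
U+1F4FE → 4-byte form F0 9F 93 BE at offsets 6–9.
U+70A0 → 3-byte form E7 82 A0 at offsets 10–12.
U+4660 → 3-byte form E4 99 A0 at offsets 13–15.
Offset 13 falls in char 6's range; it's byte 1 of E4 99 A0 = 0xE4.

0xE4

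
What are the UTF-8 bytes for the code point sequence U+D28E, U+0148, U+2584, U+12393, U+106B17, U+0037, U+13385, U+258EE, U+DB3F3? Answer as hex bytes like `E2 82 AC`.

ED 8A 8E C5 88 E2 96 84 F0 92 8E 93 F4 86 AC 97 37 F0 93 8E 85 F0 A5 A3 AE F3 9B 8F B3

U+D28E: 3-byte form → ED 8A 8E.
U+0148: 2-byte form → C5 88.
U+2584: 3-byte form → E2 96 84.
U+12393: 4-byte form → F0 92 8E 93.
U+106B17: 4-byte form → F4 86 AC 97.
U+0037: 1-byte form → 37.
U+13385: 4-byte form → F0 93 8E 85.
U+258EE: 4-byte form → F0 A5 A3 AE.
U+DB3F3: 4-byte form → F3 9B 8F B3.
Concatenated (29 bytes): ED 8A 8E C5 88 E2 96 84 F0 92 8E 93 F4 86 AC 97 37 F0 93 8E 85 F0 A5 A3 AE F3 9B 8F B3.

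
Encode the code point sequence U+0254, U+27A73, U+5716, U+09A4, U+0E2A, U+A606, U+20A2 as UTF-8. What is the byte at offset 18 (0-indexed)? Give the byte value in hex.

U+0254 → 2-byte form C9 94 at offsets 0–1.
U+27A73 → 4-byte form F0 A7 A9 B3 at offsets 2–5.
U+5716 → 3-byte form E5 9C 96 at offsets 6–8.
U+09A4 → 3-byte form E0 A6 A4 at offsets 9–11.
U+0E2A → 3-byte form E0 B8 AA at offsets 12–14.
U+A606 → 3-byte form EA 98 86 at offsets 15–17.
U+20A2 → 3-byte form E2 82 A2 at offsets 18–20.
Offset 18 falls in char 7's range; it's byte 1 of E2 82 A2 = 0xE2.

0xE2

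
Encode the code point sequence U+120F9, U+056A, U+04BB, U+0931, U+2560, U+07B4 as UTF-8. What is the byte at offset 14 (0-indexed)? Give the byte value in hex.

0xDE

U+120F9 → 4-byte form F0 92 83 B9 at offsets 0–3.
U+056A → 2-byte form D5 AA at offsets 4–5.
U+04BB → 2-byte form D2 BB at offsets 6–7.
U+0931 → 3-byte form E0 A4 B1 at offsets 8–10.
U+2560 → 3-byte form E2 95 A0 at offsets 11–13.
U+07B4 → 2-byte form DE B4 at offsets 14–15.
Offset 14 falls in char 6's range; it's byte 1 of DE B4 = 0xDE.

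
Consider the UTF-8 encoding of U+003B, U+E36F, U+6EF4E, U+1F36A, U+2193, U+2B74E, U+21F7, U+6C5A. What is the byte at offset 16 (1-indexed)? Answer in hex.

0xF0

1-indexed offset 16 is 0-indexed offset 15.
U+003B → 1-byte form 3B at offsets 0–0.
U+E36F → 3-byte form EE 8D AF at offsets 1–3.
U+6EF4E → 4-byte form F1 AE BD 8E at offsets 4–7.
U+1F36A → 4-byte form F0 9F 8D AA at offsets 8–11.
U+2193 → 3-byte form E2 86 93 at offsets 12–14.
U+2B74E → 4-byte form F0 AB 9D 8E at offsets 15–18.
Offset 15 falls in char 6's range; it's byte 1 of F0 AB 9D 8E = 0xF0.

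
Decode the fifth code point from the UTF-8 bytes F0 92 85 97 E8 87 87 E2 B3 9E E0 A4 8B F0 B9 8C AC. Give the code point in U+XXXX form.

U+3932C

Offset 0: leading byte 0xF0 = 11110000 → 4-byte char #1 = F0 92 85 97.
Offset 4: leading byte 0xE8 = 11101000 → 3-byte char #2 = E8 87 87.
Offset 7: leading byte 0xE2 = 11100010 → 3-byte char #3 = E2 B3 9E.
Offset 10: leading byte 0xE0 = 11100000 → 3-byte char #4 = E0 A4 8B.
Offset 13: leading byte 0xF0 = 11110000 → 4-byte char #5 = F0 B9 8C AC.
Leading byte 0xF0 = 11110000 matches 11110xxx → 4-byte sequence.
Byte 1: 0xF0 = 11110000, payload 000 (3 bits).
Byte 2: 0xB9 = 10111001 (10xxxxxx ✓), payload 111001.
Byte 3: 0x8C = 10001100 (10xxxxxx ✓), payload 001100.
Byte 4: 0xAC = 10101100 (10xxxxxx ✓), payload 101100.
Concatenate: 000111001001100101100 = 0x3932C (21 bits → U+3932C).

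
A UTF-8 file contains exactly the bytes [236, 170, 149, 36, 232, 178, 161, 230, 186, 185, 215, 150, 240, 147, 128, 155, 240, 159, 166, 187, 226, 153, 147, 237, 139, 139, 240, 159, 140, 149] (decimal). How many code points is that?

Byte at offset 0: 0xEC = 11101100 → 3-byte char (#1). Advance 3.
Byte at offset 3: 0x24 = 00100100 → 1-byte char (#2). Advance 1.
Byte at offset 4: 0xE8 = 11101000 → 3-byte char (#3). Advance 3.
Byte at offset 7: 0xE6 = 11100110 → 3-byte char (#4). Advance 3.
Byte at offset 10: 0xD7 = 11010111 → 2-byte char (#5). Advance 2.
Byte at offset 12: 0xF0 = 11110000 → 4-byte char (#6). Advance 4.
Byte at offset 16: 0xF0 = 11110000 → 4-byte char (#7). Advance 4.
Byte at offset 20: 0xE2 = 11100010 → 3-byte char (#8). Advance 3.
Byte at offset 23: 0xED = 11101101 → 3-byte char (#9). Advance 3.
Byte at offset 26: 0xF0 = 11110000 → 4-byte char (#10). Advance 4.
Reached end at offset 30 after 10 code points.

10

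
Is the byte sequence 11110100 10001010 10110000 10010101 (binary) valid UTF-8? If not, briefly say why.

valid

Leading byte 0xF4 = 11110100 → 4-byte form.
Continuation bytes 0x8A=10001010, 0xB0=10110000, 0x95=10010101 all match 10xxxxxx.
Decoded value 0x10AC15 is ≥ 0x10000 (shortest form) and not a surrogate.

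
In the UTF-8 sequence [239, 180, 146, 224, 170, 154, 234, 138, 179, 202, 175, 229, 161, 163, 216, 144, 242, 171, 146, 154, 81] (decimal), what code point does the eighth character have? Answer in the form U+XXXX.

U+0051

Offset 0: leading byte 0xEF = 11101111 → 3-byte char #1 = EF B4 92.
Offset 3: leading byte 0xE0 = 11100000 → 3-byte char #2 = E0 AA 9A.
Offset 6: leading byte 0xEA = 11101010 → 3-byte char #3 = EA 8A B3.
Offset 9: leading byte 0xCA = 11001010 → 2-byte char #4 = CA AF.
Offset 11: leading byte 0xE5 = 11100101 → 3-byte char #5 = E5 A1 A3.
Offset 14: leading byte 0xD8 = 11011000 → 2-byte char #6 = D8 90.
Offset 16: leading byte 0xF2 = 11110010 → 4-byte char #7 = F2 AB 92 9A.
Offset 20: leading byte 0x51 = 01010001 → 1-byte char #8 = 51.
Leading byte 0x51 = 01010001 matches 0xxxxxxx → 1-byte sequence.
Byte 1: 0x51 = 01010001, payload 1010001 (7 bits).
Concatenate: 1010001 = 0x51 (7 bits → U+0051).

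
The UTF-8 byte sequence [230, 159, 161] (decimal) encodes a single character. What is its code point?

U+67E1

Leading byte 0xE6 = 11100110 matches 1110xxxx → 3-byte sequence.
Byte 1: 0xE6 = 11100110, payload 0110 (4 bits).
Byte 2: 0x9F = 10011111 (10xxxxxx ✓), payload 011111.
Byte 3: 0xA1 = 10100001 (10xxxxxx ✓), payload 100001.
Concatenate: 0110011111100001 = 0x67E1 (16 bits → U+67E1).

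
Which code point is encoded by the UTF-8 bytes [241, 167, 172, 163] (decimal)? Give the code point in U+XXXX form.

U+67B23

Leading byte 0xF1 = 11110001 matches 11110xxx → 4-byte sequence.
Byte 1: 0xF1 = 11110001, payload 001 (3 bits).
Byte 2: 0xA7 = 10100111 (10xxxxxx ✓), payload 100111.
Byte 3: 0xAC = 10101100 (10xxxxxx ✓), payload 101100.
Byte 4: 0xA3 = 10100011 (10xxxxxx ✓), payload 100011.
Concatenate: 001100111101100100011 = 0x67B23 (21 bits → U+67B23).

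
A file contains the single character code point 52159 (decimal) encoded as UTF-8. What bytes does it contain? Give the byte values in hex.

U+CBBF = 0xCBBF = 52159 decimal. In range U+0800–U+FFFF → 3-byte form: 1110xxxx 10xxxxxx 10xxxxxx.
Binary (16 bits): 1100101110111111.
Split 4+6+6: 1100 | 101110 | 111111.
Byte 1: 11101100 = 0xEC.
Byte 2: 10101110 = 0xAE.
Byte 3: 10111111 = 0xBF.

EC AE BF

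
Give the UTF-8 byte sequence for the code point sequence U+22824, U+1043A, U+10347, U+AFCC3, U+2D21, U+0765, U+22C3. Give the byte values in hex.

F0 A2 A0 A4 F0 90 90 BA F0 90 8D 87 F2 AF B3 83 E2 B4 A1 DD A5 E2 8B 83

U+22824: 4-byte form → F0 A2 A0 A4.
U+1043A: 4-byte form → F0 90 90 BA.
U+10347: 4-byte form → F0 90 8D 87.
U+AFCC3: 4-byte form → F2 AF B3 83.
U+2D21: 3-byte form → E2 B4 A1.
U+0765: 2-byte form → DD A5.
U+22C3: 3-byte form → E2 8B 83.
Concatenated (24 bytes): F0 A2 A0 A4 F0 90 90 BA F0 90 8D 87 F2 AF B3 83 E2 B4 A1 DD A5 E2 8B 83.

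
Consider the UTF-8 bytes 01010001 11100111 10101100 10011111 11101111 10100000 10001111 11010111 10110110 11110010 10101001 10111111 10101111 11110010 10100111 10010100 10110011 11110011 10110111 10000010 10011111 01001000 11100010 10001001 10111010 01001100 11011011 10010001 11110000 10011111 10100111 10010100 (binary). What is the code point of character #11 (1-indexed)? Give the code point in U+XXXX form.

U+06D1

Offset 0: leading byte 0x51 = 01010001 → 1-byte char #1 = 51.
Offset 1: leading byte 0xE7 = 11100111 → 3-byte char #2 = E7 AC 9F.
Offset 4: leading byte 0xEF = 11101111 → 3-byte char #3 = EF A0 8F.
Offset 7: leading byte 0xD7 = 11010111 → 2-byte char #4 = D7 B6.
Offset 9: leading byte 0xF2 = 11110010 → 4-byte char #5 = F2 A9 BF AF.
Offset 13: leading byte 0xF2 = 11110010 → 4-byte char #6 = F2 A7 94 B3.
Offset 17: leading byte 0xF3 = 11110011 → 4-byte char #7 = F3 B7 82 9F.
Offset 21: leading byte 0x48 = 01001000 → 1-byte char #8 = 48.
Offset 22: leading byte 0xE2 = 11100010 → 3-byte char #9 = E2 89 BA.
Offset 25: leading byte 0x4C = 01001100 → 1-byte char #10 = 4C.
Offset 26: leading byte 0xDB = 11011011 → 2-byte char #11 = DB 91.
Leading byte 0xDB = 11011011 matches 110xxxxx → 2-byte sequence.
Byte 1: 0xDB = 11011011, payload 11011 (5 bits).
Byte 2: 0x91 = 10010001 (10xxxxxx ✓), payload 010001.
Concatenate: 11011010001 = 0x6D1 (11 bits → U+06D1).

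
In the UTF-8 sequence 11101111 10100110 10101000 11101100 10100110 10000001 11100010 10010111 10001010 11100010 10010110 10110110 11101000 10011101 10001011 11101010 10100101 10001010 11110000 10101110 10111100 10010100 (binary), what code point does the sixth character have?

U+A94A

Offset 0: leading byte 0xEF = 11101111 → 3-byte char #1 = EF A6 A8.
Offset 3: leading byte 0xEC = 11101100 → 3-byte char #2 = EC A6 81.
Offset 6: leading byte 0xE2 = 11100010 → 3-byte char #3 = E2 97 8A.
Offset 9: leading byte 0xE2 = 11100010 → 3-byte char #4 = E2 96 B6.
Offset 12: leading byte 0xE8 = 11101000 → 3-byte char #5 = E8 9D 8B.
Offset 15: leading byte 0xEA = 11101010 → 3-byte char #6 = EA A5 8A.
Leading byte 0xEA = 11101010 matches 1110xxxx → 3-byte sequence.
Byte 1: 0xEA = 11101010, payload 1010 (4 bits).
Byte 2: 0xA5 = 10100101 (10xxxxxx ✓), payload 100101.
Byte 3: 0x8A = 10001010 (10xxxxxx ✓), payload 001010.
Concatenate: 1010100101001010 = 0xA94A (16 bits → U+A94A).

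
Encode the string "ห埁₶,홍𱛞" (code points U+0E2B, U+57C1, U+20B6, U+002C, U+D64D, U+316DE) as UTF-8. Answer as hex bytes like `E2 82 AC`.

U+0E2B: 3-byte form → E0 B8 AB.
U+57C1: 3-byte form → E5 9F 81.
U+20B6: 3-byte form → E2 82 B6.
U+002C: 1-byte form → 2C.
U+D64D: 3-byte form → ED 99 8D.
U+316DE: 4-byte form → F0 B1 9B 9E.
Concatenated (17 bytes): E0 B8 AB E5 9F 81 E2 82 B6 2C ED 99 8D F0 B1 9B 9E.

E0 B8 AB E5 9F 81 E2 82 B6 2C ED 99 8D F0 B1 9B 9E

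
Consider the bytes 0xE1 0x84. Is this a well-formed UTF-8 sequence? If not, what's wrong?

invalid (sequence truncated)

Leading byte 0xE1 = 11100001 → 3-byte form, but only 2 bytes are present.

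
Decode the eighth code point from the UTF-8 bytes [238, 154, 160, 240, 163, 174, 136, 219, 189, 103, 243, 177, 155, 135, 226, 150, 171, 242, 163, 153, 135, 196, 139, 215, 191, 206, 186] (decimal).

U+010B

Offset 0: leading byte 0xEE = 11101110 → 3-byte char #1 = EE 9A A0.
Offset 3: leading byte 0xF0 = 11110000 → 4-byte char #2 = F0 A3 AE 88.
Offset 7: leading byte 0xDB = 11011011 → 2-byte char #3 = DB BD.
Offset 9: leading byte 0x67 = 01100111 → 1-byte char #4 = 67.
Offset 10: leading byte 0xF3 = 11110011 → 4-byte char #5 = F3 B1 9B 87.
Offset 14: leading byte 0xE2 = 11100010 → 3-byte char #6 = E2 96 AB.
Offset 17: leading byte 0xF2 = 11110010 → 4-byte char #7 = F2 A3 99 87.
Offset 21: leading byte 0xC4 = 11000100 → 2-byte char #8 = C4 8B.
Leading byte 0xC4 = 11000100 matches 110xxxxx → 2-byte sequence.
Byte 1: 0xC4 = 11000100, payload 00100 (5 bits).
Byte 2: 0x8B = 10001011 (10xxxxxx ✓), payload 001011.
Concatenate: 00100001011 = 0x10B (11 bits → U+010B).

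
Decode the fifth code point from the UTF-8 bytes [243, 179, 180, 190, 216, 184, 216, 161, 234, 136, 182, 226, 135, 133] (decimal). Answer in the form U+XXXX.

U+21C5

Offset 0: leading byte 0xF3 = 11110011 → 4-byte char #1 = F3 B3 B4 BE.
Offset 4: leading byte 0xD8 = 11011000 → 2-byte char #2 = D8 B8.
Offset 6: leading byte 0xD8 = 11011000 → 2-byte char #3 = D8 A1.
Offset 8: leading byte 0xEA = 11101010 → 3-byte char #4 = EA 88 B6.
Offset 11: leading byte 0xE2 = 11100010 → 3-byte char #5 = E2 87 85.
Leading byte 0xE2 = 11100010 matches 1110xxxx → 3-byte sequence.
Byte 1: 0xE2 = 11100010, payload 0010 (4 bits).
Byte 2: 0x87 = 10000111 (10xxxxxx ✓), payload 000111.
Byte 3: 0x85 = 10000101 (10xxxxxx ✓), payload 000101.
Concatenate: 0010000111000101 = 0x21C5 (16 bits → U+21C5).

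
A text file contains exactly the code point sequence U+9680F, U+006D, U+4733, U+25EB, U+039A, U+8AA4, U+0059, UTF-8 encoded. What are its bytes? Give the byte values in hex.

F2 96 A0 8F 6D E4 9C B3 E2 97 AB CE 9A E8 AA A4 59

U+9680F: 4-byte form → F2 96 A0 8F.
U+006D: 1-byte form → 6D.
U+4733: 3-byte form → E4 9C B3.
U+25EB: 3-byte form → E2 97 AB.
U+039A: 2-byte form → CE 9A.
U+8AA4: 3-byte form → E8 AA A4.
U+0059: 1-byte form → 59.
Concatenated (17 bytes): F2 96 A0 8F 6D E4 9C B3 E2 97 AB CE 9A E8 AA A4 59.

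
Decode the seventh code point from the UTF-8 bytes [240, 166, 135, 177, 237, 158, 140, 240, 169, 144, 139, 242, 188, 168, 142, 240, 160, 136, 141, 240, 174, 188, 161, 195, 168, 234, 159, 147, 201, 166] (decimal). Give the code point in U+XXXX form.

U+00E8

Offset 0: leading byte 0xF0 = 11110000 → 4-byte char #1 = F0 A6 87 B1.
Offset 4: leading byte 0xED = 11101101 → 3-byte char #2 = ED 9E 8C.
Offset 7: leading byte 0xF0 = 11110000 → 4-byte char #3 = F0 A9 90 8B.
Offset 11: leading byte 0xF2 = 11110010 → 4-byte char #4 = F2 BC A8 8E.
Offset 15: leading byte 0xF0 = 11110000 → 4-byte char #5 = F0 A0 88 8D.
Offset 19: leading byte 0xF0 = 11110000 → 4-byte char #6 = F0 AE BC A1.
Offset 23: leading byte 0xC3 = 11000011 → 2-byte char #7 = C3 A8.
Leading byte 0xC3 = 11000011 matches 110xxxxx → 2-byte sequence.
Byte 1: 0xC3 = 11000011, payload 00011 (5 bits).
Byte 2: 0xA8 = 10101000 (10xxxxxx ✓), payload 101000.
Concatenate: 00011101000 = 0xE8 (11 bits → U+00E8).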